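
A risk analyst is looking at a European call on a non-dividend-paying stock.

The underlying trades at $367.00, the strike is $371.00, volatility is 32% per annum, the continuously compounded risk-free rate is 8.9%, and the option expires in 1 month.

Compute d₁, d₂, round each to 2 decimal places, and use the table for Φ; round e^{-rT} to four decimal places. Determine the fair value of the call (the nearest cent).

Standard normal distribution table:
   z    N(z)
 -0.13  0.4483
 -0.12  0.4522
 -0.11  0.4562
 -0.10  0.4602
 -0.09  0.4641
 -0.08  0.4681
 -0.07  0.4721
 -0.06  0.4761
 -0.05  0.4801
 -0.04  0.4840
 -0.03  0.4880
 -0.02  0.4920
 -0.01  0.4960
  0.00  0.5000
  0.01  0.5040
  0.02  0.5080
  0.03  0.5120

$12.59

σ√T = 0.32·√0.08333 = 0.0924
d₁ = [ln(367/371) + (0.089 + ½·0.32²)·0.08333] / (σ√T) = (-0.0108 + 0.0117) / 0.0924 = 0.0091 ≈ 0.01
d₂ = 0.0091 − 0.0924 = -0.0832 ≈ -0.08
e^(−rT) = e^(−0.089·0.08333) = 0.9926
N(d₁) = N(0.01) = 0.5040;  N(d₂) = N(-0.08) = 0.4681
C = 367·0.5040 − 371·0.9926·0.4681 = 184.9680 − 172.3800 = 12.5880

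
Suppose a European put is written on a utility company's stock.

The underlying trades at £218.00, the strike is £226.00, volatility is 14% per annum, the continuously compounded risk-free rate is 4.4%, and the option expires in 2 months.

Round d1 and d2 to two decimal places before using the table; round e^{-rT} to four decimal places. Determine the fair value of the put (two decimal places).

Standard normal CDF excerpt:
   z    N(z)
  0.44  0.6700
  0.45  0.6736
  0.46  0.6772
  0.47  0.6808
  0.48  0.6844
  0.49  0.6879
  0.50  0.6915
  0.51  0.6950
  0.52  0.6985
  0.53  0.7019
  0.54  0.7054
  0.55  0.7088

£9.06

σ√T = 0.14 × 0.4082 = 0.0572
d₁ = [ln(218/226) + (0.044 + 0.14²/2)·0.1667] / 0.0572 = [-0.0360 + 0.0090] / 0.0572 = -0.4737 which rounds to -0.47
d₂ = d₁ − σ√T = -0.4737 − 0.0572 = -0.5308 which rounds to -0.53
exp(−rT) = exp(−0.044·0.1667) = 0.9927
N(−d₂) = N(0.53) = 0.7019;  N(−d₁) = N(0.47) = 0.6808
P = 226·0.9927·0.7019 − 218·0.6808 = 157.4714 − 148.4144 = 9.0570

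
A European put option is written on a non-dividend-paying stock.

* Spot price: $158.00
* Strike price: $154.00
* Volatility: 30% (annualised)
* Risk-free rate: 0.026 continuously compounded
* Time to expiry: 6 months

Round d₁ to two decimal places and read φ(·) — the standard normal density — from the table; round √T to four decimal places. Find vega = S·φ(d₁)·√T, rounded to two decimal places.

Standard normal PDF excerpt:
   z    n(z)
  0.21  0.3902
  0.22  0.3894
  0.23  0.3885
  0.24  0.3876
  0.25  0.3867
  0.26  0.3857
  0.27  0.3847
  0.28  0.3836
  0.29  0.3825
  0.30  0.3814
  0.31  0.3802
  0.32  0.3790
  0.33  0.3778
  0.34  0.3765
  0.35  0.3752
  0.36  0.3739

σ√T = 0.3 × 0.7071 = 0.2121
ln(S/K) + (r + σ²/2)T = ln(158/154) + (0.026 + 0.3²/2)·0.5 = 0.0256 + 0.0355 = 0.0611
d₁ = 0.0611 / 0.2121 = 0.2882 which rounds to 0.29
√T = √0.5 = 0.7071
φ(d₁) = φ(0.29) = 0.3825
vega = S·φ(d₁)·√T = 158·0.3825·0.7071 = 42.7336

42.73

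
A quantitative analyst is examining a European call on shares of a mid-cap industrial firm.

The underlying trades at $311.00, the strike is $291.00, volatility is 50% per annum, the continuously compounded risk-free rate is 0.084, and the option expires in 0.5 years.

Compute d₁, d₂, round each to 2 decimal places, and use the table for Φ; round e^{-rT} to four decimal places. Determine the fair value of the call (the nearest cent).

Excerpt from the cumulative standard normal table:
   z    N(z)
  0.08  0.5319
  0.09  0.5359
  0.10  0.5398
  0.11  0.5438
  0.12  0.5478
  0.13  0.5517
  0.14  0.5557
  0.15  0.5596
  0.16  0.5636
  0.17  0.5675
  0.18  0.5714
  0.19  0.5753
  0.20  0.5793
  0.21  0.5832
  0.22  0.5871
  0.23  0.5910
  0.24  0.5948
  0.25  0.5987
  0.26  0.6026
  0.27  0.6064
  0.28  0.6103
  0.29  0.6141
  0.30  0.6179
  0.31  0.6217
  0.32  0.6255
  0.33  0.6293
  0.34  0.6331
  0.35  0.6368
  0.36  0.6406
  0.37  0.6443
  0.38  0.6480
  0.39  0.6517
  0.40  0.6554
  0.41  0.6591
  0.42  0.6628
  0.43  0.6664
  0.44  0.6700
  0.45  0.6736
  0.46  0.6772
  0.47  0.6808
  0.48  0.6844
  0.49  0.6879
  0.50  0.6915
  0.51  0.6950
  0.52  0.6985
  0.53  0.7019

σ√T = 0.5 × 0.7071 = 0.3536
d₁ = [ln(311/291) + (0.084 + 0.5²/2)·0.5] / 0.3536 = [0.0665 + 0.1045] / 0.3536 = 0.4836 → 0.48
d₂ = d₁ − σ√T = 0.4836 − 0.3536 = 0.1300 → 0.13
exp(−rT) = exp(−0.084·0.5) = 0.9589
N(d₁) = N(0.48) = 0.6844;  N(d₂) = N(0.13) = 0.5517
C = 311·0.6844 − 291·0.9589·0.5517 = 212.8484 − 153.9463 = 58.9021

$58.90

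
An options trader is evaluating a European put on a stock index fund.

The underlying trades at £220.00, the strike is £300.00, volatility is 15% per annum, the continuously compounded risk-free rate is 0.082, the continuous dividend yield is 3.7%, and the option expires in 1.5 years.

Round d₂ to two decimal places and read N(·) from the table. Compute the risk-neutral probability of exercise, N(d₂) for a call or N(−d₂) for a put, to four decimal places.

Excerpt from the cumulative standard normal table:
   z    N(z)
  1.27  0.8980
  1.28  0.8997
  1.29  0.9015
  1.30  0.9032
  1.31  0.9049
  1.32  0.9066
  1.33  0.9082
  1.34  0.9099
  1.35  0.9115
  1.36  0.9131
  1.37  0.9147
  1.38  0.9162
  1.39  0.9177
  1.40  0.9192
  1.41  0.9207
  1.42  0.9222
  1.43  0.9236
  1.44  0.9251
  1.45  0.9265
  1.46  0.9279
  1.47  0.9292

0.9207

σ√T = 0.15·√1.5 = 0.1837
d₁ = [ln(220/300) + (0.082 − 0.037 + ½·0.15²)·1.5] / (σ√T) = (-0.3102 + 0.0844) / 0.1837 = -1.2290 ≈ -1.23
d₂ = -1.2290 − 0.1837 = -1.4127 ≈ -1.41
Risk-neutral Pr[S_T < K] = N(−d₂) = N(1.41) = 0.9207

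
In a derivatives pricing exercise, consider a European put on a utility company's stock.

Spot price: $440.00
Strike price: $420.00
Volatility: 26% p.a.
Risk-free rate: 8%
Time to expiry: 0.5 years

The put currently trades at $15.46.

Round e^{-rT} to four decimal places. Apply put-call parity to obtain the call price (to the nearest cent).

$51.92

exp(−rT) = exp(−0.08·0.5) = 0.9608
Put-call parity: C − P = S − K·e^(−rT) = 440 − 420·0.9608 = 440 − 403.5360 = 36.4640
C = P + (C − P) = 15.46 + (36.4640) = 51.9240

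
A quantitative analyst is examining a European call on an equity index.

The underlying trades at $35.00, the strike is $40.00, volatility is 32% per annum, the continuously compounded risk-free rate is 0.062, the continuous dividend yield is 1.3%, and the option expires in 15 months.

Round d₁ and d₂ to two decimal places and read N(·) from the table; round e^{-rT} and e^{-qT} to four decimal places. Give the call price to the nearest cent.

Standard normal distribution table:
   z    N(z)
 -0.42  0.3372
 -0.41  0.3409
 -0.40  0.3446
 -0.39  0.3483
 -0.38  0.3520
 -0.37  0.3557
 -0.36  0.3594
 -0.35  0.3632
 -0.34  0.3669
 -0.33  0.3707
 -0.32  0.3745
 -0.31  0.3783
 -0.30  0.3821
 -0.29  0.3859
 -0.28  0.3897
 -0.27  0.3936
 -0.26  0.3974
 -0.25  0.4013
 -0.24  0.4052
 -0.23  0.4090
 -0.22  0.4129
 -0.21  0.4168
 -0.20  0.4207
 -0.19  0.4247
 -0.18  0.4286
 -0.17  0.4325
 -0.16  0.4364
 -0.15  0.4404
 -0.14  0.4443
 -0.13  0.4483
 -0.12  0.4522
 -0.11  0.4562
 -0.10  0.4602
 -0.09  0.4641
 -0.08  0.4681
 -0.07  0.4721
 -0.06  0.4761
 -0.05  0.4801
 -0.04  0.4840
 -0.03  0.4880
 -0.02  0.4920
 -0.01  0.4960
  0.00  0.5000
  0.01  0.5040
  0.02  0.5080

T = 1.25;  σ√T = 0.3578
d₁ = [ln(35/40) + (0.062 − 0.013 + 0.32²/2)·1.25] / 0.3578 = [-0.1335 + 0.1253] / 0.3578 = -0.0231 → -0.02
d₂ = d₁ − σ√T = -0.0231 − 0.3578 = -0.3809 → -0.38
exp(−qT) = exp(−0.013·1.25) = 0.9839;  exp(−rT) = exp(−0.062·1.25) = 0.9254
N(d₁) = N(-0.02) = 0.4920;  N(d₂) = N(-0.38) = 0.3520
C = 35·0.9839·0.4920 − 40·0.9254·0.3520 = 16.9428 − 13.0296 = 3.9131

$3.91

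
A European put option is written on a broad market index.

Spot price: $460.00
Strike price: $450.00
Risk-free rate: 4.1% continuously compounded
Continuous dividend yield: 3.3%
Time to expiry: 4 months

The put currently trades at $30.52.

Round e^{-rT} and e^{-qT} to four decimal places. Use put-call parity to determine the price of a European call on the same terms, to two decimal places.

$41.63

exp(−qT) = exp(−0.033·0.3333) = 0.9891;  exp(−rT) = exp(−0.041·0.3333) = 0.9864
Put-call parity: C − P = S·e^(−qT) − K·e^(−rT) = 460·0.9891 − 450·0.9864 = 454.9860 − 443.8800 = 11.1060
C = P + (C − P) = 30.52 + (11.1060) = 41.6260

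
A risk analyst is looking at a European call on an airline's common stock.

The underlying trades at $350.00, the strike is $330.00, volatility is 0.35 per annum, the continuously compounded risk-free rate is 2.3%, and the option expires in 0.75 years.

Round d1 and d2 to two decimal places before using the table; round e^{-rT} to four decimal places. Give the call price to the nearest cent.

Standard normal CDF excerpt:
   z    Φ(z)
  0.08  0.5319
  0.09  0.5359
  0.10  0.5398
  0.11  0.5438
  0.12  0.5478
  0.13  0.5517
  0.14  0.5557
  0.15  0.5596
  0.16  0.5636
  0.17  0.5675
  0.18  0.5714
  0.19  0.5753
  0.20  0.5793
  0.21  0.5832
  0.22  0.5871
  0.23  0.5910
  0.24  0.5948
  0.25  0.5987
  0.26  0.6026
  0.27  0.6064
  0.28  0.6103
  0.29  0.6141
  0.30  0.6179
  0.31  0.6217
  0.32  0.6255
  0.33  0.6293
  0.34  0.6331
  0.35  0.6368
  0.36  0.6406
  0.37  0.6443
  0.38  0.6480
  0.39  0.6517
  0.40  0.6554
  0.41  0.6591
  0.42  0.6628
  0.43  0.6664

$54.30

T = 0.75;  σ√T = 0.3031
d₁ = [ln(350/330) + (0.023 + ½·0.35²)·0.75] / (σ√T) = (0.0588 + 0.0632) / 0.3031 = 0.4026 ≈ 0.40
d₂ = 0.4026 − 0.3031 = 0.0995 ≈ 0.10
exp(−rT) = exp(−0.023·0.75) = 0.9829
C = 350·N(0.40) − 330·0.9829·N(0.10) = 350·0.6554 − 330·0.9829·0.5398 = 229.3900 − 175.0879 = 54.3021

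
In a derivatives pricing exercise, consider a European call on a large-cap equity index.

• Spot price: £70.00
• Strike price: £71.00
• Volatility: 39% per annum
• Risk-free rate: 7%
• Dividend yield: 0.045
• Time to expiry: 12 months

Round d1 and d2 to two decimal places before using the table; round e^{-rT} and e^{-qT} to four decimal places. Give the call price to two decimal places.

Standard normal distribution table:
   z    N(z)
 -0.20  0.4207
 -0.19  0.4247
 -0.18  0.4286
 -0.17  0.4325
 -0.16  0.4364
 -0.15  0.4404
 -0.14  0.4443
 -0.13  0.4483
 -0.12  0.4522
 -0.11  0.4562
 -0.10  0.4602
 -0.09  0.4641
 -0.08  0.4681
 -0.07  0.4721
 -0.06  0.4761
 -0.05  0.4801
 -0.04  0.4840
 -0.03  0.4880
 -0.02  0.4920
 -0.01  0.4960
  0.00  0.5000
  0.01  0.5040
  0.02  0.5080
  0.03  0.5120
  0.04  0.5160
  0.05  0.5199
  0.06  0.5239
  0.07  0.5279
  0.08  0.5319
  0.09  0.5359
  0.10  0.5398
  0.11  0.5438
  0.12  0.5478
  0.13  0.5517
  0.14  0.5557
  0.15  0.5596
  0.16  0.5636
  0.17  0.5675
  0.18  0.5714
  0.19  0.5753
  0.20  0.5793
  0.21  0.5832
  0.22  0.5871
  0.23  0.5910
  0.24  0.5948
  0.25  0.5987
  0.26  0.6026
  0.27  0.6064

£10.66

T = 1;  σ√T = 0.3900
d₁ = [ln(70/71) + (0.07 − 0.045 + 0.39²/2)·1] / 0.3900 = [-0.0142 + 0.1011] / 0.3900 = 0.2227 which rounds to 0.22
d₂ = d₁ − σ√T = 0.2227 − 0.3900 = -0.1673 which rounds to -0.17
exp(−qT) = exp(−0.045·1) = 0.9560;  exp(−rT) = exp(−0.07·1) = 0.9324
C = 70·0.9560·N(0.22) − 71·0.9324·N(-0.17) = 70·0.9560·0.5871 − 71·0.9324·0.4325 = 39.2887 − 28.6317 = 10.6571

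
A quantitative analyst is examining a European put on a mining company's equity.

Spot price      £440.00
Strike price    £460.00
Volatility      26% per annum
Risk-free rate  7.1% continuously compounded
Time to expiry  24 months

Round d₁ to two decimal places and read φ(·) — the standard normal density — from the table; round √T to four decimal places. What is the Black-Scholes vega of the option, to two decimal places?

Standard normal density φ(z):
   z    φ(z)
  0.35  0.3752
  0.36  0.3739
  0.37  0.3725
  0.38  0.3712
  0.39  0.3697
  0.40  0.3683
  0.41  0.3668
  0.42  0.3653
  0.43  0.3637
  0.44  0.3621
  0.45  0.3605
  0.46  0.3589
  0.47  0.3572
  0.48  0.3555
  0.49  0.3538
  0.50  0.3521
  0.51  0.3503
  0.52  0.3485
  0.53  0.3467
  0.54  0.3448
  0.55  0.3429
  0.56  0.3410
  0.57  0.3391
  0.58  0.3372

T = 2;  σ√T = 0.3677
d₁ = [ln(440/460) + (0.071 + ½·0.26²)·2] / (σ√T) = (-0.0445 + 0.2096) / 0.3677 = 0.4491 which rounds to 0.45
√T = √2 = 1.4142
φ(d₁) = φ(0.45) = 0.3605
vega = S·φ(d₁)·√T = 440·0.3605·1.4142 = 224.3204
(Call and put vega coincide under Black-Scholes.)

224.32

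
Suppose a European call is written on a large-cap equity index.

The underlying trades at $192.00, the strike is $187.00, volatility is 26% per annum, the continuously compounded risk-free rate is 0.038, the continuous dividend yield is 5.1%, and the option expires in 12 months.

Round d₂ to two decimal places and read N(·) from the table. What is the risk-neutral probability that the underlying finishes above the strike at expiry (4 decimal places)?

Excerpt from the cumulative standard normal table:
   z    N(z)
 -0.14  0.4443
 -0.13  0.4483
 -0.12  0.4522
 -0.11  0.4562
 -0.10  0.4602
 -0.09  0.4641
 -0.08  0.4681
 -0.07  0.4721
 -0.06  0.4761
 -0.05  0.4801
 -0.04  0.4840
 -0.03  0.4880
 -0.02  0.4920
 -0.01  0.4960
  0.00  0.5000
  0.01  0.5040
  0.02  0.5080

σ√T = 0.26·√1 = 0.2600
ln(S/K) + (r − q + σ²/2)T = ln(192/187) + (0.038 − 0.051 + 0.26²/2)·1 = 0.0264 + 0.0208 = 0.0472
d₁ = 0.0472 / 0.2600 = 0.1815 → 0.18
d₂ = d₁ − σ√T = 0.1815 − 0.2600 = -0.0785 → -0.08
Risk-neutral Pr[S_T > K] = N(d₂) = N(-0.08) = 0.4681

0.4681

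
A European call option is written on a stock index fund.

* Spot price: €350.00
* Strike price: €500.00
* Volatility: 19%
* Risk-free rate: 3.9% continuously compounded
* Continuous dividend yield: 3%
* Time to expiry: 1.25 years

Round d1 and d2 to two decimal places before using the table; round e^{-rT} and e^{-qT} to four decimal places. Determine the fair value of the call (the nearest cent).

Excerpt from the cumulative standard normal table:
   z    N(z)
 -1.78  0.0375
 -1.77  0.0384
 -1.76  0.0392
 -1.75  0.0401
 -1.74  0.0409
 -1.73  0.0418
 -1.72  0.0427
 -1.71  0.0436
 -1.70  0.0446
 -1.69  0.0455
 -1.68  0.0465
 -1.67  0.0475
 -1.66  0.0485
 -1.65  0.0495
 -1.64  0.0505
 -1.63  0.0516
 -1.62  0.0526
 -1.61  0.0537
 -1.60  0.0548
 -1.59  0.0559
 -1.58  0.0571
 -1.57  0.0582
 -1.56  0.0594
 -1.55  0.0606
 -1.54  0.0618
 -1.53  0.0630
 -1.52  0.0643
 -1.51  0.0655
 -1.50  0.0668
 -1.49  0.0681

€1.77

σ√T = 0.19·√1.25 = 0.2124
d₁ = [ln(350/500) + (0.039 − 0.03 + ½·0.19²)·1.25] / (σ√T) = (-0.3567 + 0.0338) / 0.2124 = -1.5199 ≈ -1.52
d₂ = -1.5199 − 0.2124 = -1.7323 ≈ -1.73
exp(−qT) = exp(−0.03·1.25) = 0.9632;  exp(−rT) = exp(−0.039·1.25) = 0.9524
N(d₁) = N(-1.52) = 0.0643;  N(d₂) = N(-1.73) = 0.0418
C = 350·0.9632·0.0643 − 500·0.9524·0.0418 = 21.6768 − 19.9052 = 1.7717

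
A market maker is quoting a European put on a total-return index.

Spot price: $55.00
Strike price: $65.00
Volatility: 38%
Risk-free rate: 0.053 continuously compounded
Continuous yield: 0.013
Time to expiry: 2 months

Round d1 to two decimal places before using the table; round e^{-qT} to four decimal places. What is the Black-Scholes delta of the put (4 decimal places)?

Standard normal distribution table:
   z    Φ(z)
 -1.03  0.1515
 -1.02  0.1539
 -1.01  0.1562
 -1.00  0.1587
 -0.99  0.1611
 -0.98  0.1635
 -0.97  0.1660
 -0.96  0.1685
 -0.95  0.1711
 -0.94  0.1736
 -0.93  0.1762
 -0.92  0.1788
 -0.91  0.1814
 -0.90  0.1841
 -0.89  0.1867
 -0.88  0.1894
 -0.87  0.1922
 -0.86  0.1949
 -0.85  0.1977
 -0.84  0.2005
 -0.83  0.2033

σ√T = 0.38 × 0.4082 = 0.1551
ln(S/K) + (r − q + σ²/2)T = ln(55/65) + (0.053 − 0.013 + 0.38²/2)·0.1667 = -0.1671 + 0.0187 = -0.1484
d₁ = -0.1484 / 0.1551 = -0.9563 which rounds to -0.96
N(d₁) = N(-0.96) = 0.1685
Δ_put = exp(−qT)·(N(d₁) − 1) = 0.9978·(0.1685 − 1) = -0.8297

-0.8297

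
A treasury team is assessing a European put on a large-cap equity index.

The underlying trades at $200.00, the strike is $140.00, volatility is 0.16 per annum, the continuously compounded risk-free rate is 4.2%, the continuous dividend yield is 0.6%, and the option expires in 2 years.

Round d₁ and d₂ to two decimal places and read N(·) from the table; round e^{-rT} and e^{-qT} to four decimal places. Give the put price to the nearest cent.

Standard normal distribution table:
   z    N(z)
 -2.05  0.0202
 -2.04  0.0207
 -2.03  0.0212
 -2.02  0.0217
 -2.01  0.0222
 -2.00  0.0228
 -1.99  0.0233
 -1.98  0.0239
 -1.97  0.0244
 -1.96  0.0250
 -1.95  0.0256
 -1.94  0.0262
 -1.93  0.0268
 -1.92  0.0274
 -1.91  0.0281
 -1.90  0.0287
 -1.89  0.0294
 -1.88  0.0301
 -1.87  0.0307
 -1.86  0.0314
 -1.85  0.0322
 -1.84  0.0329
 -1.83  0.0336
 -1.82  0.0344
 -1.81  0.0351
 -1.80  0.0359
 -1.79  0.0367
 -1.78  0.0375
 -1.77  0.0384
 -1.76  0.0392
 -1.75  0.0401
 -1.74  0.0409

σ√T = 0.16 × 1.4142 = 0.2263
d₁ = [ln(200/140) + (0.042 − 0.006 + 0.16²/2)·2] / 0.2263 = [0.3567 + 0.0976] / 0.2263 = 2.0076 ⇒ 2.01
d₂ = d₁ − σ√T = 2.0076 − 0.2263 = 1.7814 ⇒ 1.78
e^(−qT) = e^(−0.006·2) = 0.9881;  e^(−rT) = e^(−0.042·2) = 0.9194
N(−d₂) = N(-1.78) = 0.0375;  N(−d₁) = N(-2.01) = 0.0222
P = 140·0.9194·0.0375 − 200·0.9881·0.0222 = 4.8269 − 4.3872 = 0.4397

$0.44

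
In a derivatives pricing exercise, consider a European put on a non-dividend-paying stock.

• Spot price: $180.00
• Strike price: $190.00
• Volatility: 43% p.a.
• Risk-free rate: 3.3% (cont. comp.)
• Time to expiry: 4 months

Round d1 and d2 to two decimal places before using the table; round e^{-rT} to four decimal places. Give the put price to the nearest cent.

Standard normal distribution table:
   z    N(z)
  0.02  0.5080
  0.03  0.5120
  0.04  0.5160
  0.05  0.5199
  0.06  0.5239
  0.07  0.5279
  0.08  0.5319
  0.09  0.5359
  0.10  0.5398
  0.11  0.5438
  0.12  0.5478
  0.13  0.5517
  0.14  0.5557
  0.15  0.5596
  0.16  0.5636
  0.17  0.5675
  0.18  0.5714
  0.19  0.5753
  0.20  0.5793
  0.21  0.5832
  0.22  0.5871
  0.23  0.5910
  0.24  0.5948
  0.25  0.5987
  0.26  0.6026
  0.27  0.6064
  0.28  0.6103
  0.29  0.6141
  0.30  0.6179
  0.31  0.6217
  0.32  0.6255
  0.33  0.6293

$22.54

σ√T = 0.43·√0.3333 = 0.2483
ln(S/K) + (r + σ²/2)T = ln(180/190) + (0.033 + 0.43²/2)·0.3333 = -0.0541 + 0.0418 = -0.0123
d₁ = -0.0123 / 0.2483 = -0.0493 ⇒ -0.05
d₂ = d₁ − σ√T = -0.0493 − 0.2483 = -0.2976 ⇒ -0.30
exp(−rT) = exp(−0.033·0.3333) = 0.9891
P = 190·0.9891·N(0.30) − 180·N(0.05) = 190·0.9891·0.6179 − 180·0.5199 = 116.1213 − 93.5820 = 22.5393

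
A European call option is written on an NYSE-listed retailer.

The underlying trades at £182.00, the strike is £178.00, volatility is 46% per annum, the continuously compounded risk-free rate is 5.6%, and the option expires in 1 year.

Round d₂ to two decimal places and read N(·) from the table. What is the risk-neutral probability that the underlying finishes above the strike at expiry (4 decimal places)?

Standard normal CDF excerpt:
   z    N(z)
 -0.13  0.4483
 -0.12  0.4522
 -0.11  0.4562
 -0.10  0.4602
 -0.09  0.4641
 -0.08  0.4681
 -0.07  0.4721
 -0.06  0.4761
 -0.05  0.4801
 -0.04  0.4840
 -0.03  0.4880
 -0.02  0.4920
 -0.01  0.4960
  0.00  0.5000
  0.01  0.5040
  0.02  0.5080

σ√T = 0.46 × 1.0000 = 0.4600
d₁ = [ln(182/178) + (0.056 + 0.46²/2)·1] / 0.4600 = [0.0222 + 0.1618] / 0.4600 = 0.4001 → 0.40
d₂ = d₁ − σ√T = 0.4001 − 0.4600 = -0.0599 → -0.06
Pr(exercise) under Q = N(d₂) = 0.4761

0.4761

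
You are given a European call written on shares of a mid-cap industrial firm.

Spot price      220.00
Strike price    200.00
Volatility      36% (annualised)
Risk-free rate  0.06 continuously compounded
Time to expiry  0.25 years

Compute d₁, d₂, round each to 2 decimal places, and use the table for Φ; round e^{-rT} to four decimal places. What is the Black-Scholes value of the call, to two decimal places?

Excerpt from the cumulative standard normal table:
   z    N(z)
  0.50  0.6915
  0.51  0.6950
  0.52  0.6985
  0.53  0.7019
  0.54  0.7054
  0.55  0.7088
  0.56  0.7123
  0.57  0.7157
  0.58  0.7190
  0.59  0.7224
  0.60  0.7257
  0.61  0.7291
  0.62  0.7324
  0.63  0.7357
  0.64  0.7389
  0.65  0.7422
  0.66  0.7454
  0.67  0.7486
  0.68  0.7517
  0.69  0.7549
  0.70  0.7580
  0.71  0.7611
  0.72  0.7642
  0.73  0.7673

T = 0.25;  σ√T = 0.1800
ln(S/K) + (r + σ²/2)T = ln(220/200) + (0.06 + 0.36²/2)·0.25 = 0.0953 + 0.0312 = 0.1265
d₁ = 0.1265 / 0.1800 = 0.7028 ≈ 0.70
d₂ = d₁ − σ√T = 0.7028 − 0.1800 = 0.5228 ≈ 0.52
exp(−rT) = exp(−0.06·0.25) = 0.9851
C = 220·N(0.70) − 200·0.9851·N(0.52) = 220·0.7580 − 200·0.9851·0.6985 = 166.7600 − 137.6185 = 29.1415

29.14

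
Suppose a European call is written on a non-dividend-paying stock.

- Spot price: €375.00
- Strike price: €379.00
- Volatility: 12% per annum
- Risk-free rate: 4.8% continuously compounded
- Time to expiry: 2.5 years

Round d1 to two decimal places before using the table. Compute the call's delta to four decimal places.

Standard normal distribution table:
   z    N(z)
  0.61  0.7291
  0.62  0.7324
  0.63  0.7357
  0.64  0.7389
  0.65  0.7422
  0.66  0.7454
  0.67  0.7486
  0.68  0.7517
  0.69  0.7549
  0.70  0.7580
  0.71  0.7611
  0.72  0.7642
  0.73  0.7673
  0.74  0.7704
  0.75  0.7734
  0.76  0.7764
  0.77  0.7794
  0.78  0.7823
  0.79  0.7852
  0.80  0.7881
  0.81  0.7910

0.7486

σ√T = 0.12 × 1.5811 = 0.1897
d₁ = [ln(375/379) + (0.048 + 0.12²/2)·2.5] / 0.1897 = [-0.0106 + 0.1380] / 0.1897 = 0.6714 ≈ 0.67
N(d₁) = N(0.67) = 0.7486
Δ_call = N(d₁) = 0.7486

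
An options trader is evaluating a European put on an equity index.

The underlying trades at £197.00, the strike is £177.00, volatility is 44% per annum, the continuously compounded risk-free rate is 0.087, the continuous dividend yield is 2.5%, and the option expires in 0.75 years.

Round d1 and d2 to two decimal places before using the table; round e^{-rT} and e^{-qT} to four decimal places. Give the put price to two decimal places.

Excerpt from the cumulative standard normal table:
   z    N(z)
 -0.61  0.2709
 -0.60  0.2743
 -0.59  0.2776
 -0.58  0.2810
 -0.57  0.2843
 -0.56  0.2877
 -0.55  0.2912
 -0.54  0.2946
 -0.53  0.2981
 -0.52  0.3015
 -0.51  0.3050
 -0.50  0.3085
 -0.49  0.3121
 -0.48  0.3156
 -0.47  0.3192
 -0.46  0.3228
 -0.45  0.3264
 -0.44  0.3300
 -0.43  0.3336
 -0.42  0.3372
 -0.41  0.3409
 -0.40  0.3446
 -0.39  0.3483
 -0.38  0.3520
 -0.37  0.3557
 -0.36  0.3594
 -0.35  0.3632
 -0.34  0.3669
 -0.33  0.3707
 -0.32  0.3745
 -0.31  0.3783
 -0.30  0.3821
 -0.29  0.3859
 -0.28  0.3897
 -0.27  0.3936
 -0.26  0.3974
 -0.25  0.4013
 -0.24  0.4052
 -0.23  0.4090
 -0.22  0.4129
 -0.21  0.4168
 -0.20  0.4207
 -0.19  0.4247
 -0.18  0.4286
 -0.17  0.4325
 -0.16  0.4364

σ√T = 0.44 × 0.8660 = 0.3811
ln(S/K) + (r − q + σ²/2)T = ln(197/177) + (0.087 − 0.025 + 0.44²/2)·0.75 = 0.1071 + 0.1191 = 0.2262
d₁ = 0.2262 / 0.3811 = 0.5935 → 0.59
d₂ = d₁ − σ√T = 0.5935 − 0.3811 = 0.2124 → 0.21
e^(−qT) = e^(−0.025·0.75) = 0.9814;  e^(−rT) = e^(−0.087·0.75) = 0.9368
P = 177·0.9368·N(-0.21) − 197·0.9814·N(-0.59) = 177·0.9368·0.4168 − 197·0.9814·0.2776 = 69.1111 − 53.6700 = 15.4411

£15.44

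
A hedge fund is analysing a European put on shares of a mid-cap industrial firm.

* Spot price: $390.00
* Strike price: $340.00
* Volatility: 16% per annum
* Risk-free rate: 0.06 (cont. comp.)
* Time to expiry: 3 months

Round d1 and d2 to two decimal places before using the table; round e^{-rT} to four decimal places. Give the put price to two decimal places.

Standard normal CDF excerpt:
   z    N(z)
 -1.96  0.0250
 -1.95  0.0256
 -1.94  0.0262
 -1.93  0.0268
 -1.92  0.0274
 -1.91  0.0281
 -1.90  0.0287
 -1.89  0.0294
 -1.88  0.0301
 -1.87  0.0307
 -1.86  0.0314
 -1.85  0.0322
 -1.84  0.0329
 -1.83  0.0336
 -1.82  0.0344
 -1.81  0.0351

T = 0.25;  σ√T = 0.0800
d₁ = [ln(390/340) + (0.06 + 0.16²/2)·0.25] / 0.0800 = [0.1372 + 0.0182] / 0.0800 = 1.9425 which rounds to 1.94
d₂ = d₁ − σ√T = 1.9425 − 0.0800 = 1.8625 which rounds to 1.86
exp(−rT) = exp(−0.06·0.25) = 0.9851
P = 340·0.9851·N(-1.86) − 390·N(-1.94) = 340·0.9851·0.0314 − 390·0.0262 = 10.5169 − 10.2180 = 0.2989

$0.30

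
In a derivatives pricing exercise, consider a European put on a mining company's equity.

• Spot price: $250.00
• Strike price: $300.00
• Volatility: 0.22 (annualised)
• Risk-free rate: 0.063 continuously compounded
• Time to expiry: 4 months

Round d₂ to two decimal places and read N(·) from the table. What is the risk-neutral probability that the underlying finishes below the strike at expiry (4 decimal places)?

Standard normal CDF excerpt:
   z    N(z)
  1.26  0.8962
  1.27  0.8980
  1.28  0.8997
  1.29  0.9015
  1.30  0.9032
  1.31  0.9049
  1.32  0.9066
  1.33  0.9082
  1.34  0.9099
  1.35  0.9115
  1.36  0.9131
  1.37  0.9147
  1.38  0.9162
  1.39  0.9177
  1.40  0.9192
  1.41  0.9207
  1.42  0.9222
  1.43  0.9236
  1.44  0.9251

σ√T = 0.22 × 0.5774 = 0.1270
d₁ = [ln(250/300) + (0.063 + 0.22²/2)·0.3333] / 0.1270 = [-0.1823 + 0.0291] / 0.1270 = -1.2066 which rounds to -1.21
d₂ = d₁ − σ√T = -1.2066 − 0.1270 = -1.3336 which rounds to -1.33
Risk-neutral Pr[S_T < K] = N(−d₂) = N(1.33) = 0.9082

0.9082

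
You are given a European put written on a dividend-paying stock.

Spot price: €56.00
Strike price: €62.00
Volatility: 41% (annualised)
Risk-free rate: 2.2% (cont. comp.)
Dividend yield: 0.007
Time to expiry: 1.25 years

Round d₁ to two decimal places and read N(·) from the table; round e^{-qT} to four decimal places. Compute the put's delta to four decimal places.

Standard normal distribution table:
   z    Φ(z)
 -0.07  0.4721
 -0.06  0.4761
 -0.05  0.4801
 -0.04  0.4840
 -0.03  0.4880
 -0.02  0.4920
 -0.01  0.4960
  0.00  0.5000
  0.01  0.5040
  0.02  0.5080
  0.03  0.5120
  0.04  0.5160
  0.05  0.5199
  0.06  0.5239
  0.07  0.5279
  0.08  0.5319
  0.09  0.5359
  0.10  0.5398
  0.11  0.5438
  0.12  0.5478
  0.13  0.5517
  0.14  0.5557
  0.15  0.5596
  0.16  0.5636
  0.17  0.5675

T = 1.25;  σ√T = 0.4584
d₁ = [ln(56/62) + (0.022 − 0.007 + ½·0.41²)·1.25] / (σ√T) = (-0.1018 + 0.1238) / 0.4584 = 0.0481 ≈ 0.05
N(d₁) = N(0.05) = 0.5199
Δ_put = e^(−qT)·(N(d₁) − 1) = 0.9913·(0.5199 − 1) = -0.4759

-0.4759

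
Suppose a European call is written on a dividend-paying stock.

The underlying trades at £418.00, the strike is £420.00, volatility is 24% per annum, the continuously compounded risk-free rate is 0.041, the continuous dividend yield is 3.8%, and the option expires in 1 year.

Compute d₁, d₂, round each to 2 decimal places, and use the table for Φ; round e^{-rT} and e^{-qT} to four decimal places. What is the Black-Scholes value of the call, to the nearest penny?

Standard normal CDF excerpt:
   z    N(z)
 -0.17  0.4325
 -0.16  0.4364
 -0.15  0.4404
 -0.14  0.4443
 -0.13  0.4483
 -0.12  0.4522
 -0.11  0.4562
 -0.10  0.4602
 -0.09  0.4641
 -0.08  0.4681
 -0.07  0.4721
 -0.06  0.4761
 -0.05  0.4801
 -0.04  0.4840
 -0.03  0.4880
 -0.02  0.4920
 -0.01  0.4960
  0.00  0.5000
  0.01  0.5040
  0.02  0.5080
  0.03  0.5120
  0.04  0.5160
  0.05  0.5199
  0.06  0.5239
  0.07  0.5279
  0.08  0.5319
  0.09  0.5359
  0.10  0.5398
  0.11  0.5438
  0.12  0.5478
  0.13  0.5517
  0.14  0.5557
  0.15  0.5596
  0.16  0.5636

£38.11

T = 1;  σ√T = 0.2400
d₁ = [ln(418/420) + (0.041 − 0.038 + ½·0.24²)·1] / (σ√T) = (-0.0048 + 0.0318) / 0.2400 = 0.1126 ≈ 0.11
d₂ = 0.1126 − 0.2400 = -0.1274 ≈ -0.13
e^(−qT) = e^(−0.038·1) = 0.9627;  e^(−rT) = e^(−0.041·1) = 0.9598
N(d₁) = N(0.11) = 0.5438;  N(d₂) = N(-0.13) = 0.4483
C = 418·0.9627·0.5438 − 420·0.9598·0.4483 = 218.8298 − 180.7169 = 38.1129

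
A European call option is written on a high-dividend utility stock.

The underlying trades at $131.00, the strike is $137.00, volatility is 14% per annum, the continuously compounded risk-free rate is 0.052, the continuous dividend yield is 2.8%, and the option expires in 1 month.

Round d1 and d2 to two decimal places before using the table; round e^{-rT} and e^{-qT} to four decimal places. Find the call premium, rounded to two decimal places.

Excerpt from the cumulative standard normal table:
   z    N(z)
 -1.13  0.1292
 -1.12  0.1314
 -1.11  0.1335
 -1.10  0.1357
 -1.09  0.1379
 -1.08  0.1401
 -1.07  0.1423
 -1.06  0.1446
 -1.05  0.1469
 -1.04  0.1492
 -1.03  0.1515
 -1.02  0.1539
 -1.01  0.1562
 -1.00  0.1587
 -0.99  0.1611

$0.39

T = 0.08333;  σ√T = 0.0404
d₁ = [ln(131/137) + (0.052 − 0.028 + 0.14²/2)·0.08333] / 0.0404 = [-0.0448 + 0.0028] / 0.0404 = -1.0384 ⇒ -1.04
d₂ = d₁ − σ√T = -1.0384 − 0.0404 = -1.0788 ⇒ -1.08
exp(−qT) = exp(−0.028·0.08333) = 0.9977;  exp(−rT) = exp(−0.052·0.08333) = 0.9957
C = 131·0.9977·N(-1.04) − 137·0.9957·N(-1.08) = 131·0.9977·0.1492 − 137·0.9957·0.1401 = 19.5002 − 19.1112 = 0.3891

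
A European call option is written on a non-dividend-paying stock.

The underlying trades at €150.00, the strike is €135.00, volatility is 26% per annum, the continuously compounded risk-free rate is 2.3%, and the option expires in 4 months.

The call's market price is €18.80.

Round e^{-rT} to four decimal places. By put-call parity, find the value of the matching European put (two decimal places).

e^(−rT) = e^(−0.023·0.3333) = 0.9924
Put-call parity: C − P = S − K·e^(−rT) = 150 − 135·0.9924 = 150 − 133.9740 = 16.0260
P = C − (C − P) = 18.80 − (16.0260) = 2.7740

€2.77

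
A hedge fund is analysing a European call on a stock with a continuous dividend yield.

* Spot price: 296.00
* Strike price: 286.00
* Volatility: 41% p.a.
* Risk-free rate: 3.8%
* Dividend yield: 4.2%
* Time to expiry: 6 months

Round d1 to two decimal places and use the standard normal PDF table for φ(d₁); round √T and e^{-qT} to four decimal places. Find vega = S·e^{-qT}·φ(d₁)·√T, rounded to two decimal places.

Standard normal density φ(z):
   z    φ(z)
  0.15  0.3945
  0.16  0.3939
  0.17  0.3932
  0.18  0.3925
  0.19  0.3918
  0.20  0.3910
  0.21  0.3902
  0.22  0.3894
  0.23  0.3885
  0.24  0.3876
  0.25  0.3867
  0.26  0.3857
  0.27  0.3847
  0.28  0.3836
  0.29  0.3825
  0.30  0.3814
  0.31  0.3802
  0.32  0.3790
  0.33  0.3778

σ√T = 0.41·√0.5 = 0.2899
d₁ = [ln(296/286) + (0.038 − 0.042 + 0.41²/2)·0.5] / 0.2899 = [0.0344 + 0.0400] / 0.2899 = 0.2566 which rounds to 0.26
√T = √0.5 = 0.7071
φ(d₁) = φ(0.26) = 0.3857
exp(−qT) = exp(−0.042·0.5) = 0.9792
vega = S·exp(−qT)·φ(d₁)·√T = 296·0.9792·0.3857·0.7071 = 79.0485

79.05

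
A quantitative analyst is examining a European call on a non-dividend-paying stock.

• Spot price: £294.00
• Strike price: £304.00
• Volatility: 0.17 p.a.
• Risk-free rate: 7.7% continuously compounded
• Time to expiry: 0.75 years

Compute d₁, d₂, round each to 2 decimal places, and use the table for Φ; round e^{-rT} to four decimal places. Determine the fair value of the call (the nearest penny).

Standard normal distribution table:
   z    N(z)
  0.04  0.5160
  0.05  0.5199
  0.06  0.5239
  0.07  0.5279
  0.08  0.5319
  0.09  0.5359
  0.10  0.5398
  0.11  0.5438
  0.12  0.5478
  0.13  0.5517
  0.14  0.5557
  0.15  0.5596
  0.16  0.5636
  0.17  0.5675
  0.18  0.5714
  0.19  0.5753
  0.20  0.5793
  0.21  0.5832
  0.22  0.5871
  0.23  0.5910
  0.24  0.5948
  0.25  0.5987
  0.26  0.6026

σ√T = 0.17·√0.75 = 0.1472
d₁ = [ln(294/304) + (0.077 + 0.17²/2)·0.75] / 0.1472 = [-0.0334 + 0.0686] / 0.1472 = 0.2387 which rounds to 0.24
d₂ = d₁ − σ√T = 0.2387 − 0.1472 = 0.0915 which rounds to 0.09
exp(−rT) = exp(−0.077·0.75) = 0.9439
N(d₁) = N(0.24) = 0.5948;  N(d₂) = N(0.09) = 0.5359
C = 294·0.5948 − 304·0.9439·0.5359 = 174.8712 − 153.7741 = 21.0971

£21.10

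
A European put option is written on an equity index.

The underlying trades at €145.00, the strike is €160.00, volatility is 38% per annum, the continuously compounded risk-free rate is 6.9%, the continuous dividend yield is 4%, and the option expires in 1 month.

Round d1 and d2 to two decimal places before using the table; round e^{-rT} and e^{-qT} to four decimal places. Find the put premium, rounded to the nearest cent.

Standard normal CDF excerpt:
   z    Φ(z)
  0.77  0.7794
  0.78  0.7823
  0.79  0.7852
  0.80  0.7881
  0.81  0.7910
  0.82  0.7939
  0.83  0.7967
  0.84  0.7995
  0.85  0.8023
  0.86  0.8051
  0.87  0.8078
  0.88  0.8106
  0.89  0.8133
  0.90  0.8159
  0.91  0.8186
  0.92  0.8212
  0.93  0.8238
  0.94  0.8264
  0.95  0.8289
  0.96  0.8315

€16.32

σ√T = 0.38 × 0.2887 = 0.1097
d₁ = [ln(145/160) + (0.069 − 0.04 + 0.38²/2)·0.08333] / 0.1097 = [-0.0984 + 0.0084] / 0.1097 = -0.8205 → -0.82
d₂ = d₁ − σ√T = -0.8205 − 0.1097 = -0.9302 → -0.93
e^(−qT) = e^(−0.04·0.08333) = 0.9967;  e^(−rT) = e^(−0.069·0.08333) = 0.9943
P = 160·0.9943·N(0.93) − 145·0.9967·N(0.82) = 160·0.9943·0.8238 − 145·0.9967·0.7939 = 131.0567 − 114.7356 = 16.3211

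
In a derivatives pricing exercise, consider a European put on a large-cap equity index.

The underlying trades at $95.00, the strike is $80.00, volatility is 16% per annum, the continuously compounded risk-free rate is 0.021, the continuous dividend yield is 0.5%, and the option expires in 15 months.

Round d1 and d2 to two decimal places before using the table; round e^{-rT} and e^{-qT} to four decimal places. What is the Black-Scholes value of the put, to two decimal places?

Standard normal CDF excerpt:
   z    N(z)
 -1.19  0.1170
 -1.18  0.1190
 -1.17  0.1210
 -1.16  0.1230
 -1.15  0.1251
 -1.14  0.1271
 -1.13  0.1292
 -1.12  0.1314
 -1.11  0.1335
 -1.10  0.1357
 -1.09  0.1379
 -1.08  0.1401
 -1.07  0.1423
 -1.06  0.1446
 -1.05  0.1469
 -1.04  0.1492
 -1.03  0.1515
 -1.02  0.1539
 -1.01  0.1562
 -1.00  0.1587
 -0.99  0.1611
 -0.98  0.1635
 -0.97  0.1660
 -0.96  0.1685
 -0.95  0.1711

σ√T = 0.16 × 1.1180 = 0.1789
d₁ = [ln(95/80) + (0.021 − 0.005 + 0.16²/2)·1.25] / 0.1789 = [0.1719 + 0.0360] / 0.1789 = 1.1619 ≈ 1.16
d₂ = d₁ − σ√T = 1.1619 − 0.1789 = 0.9830 ≈ 0.98
exp(−qT) = exp(−0.005·1.25) = 0.9938;  exp(−rT) = exp(−0.021·1.25) = 0.9741
P = 80·0.9741·N(-0.98) − 95·0.9938·N(-1.16) = 80·0.9741·0.1635 − 95·0.9938·0.1230 = 12.7412 − 11.6126 = 1.1287

$1.13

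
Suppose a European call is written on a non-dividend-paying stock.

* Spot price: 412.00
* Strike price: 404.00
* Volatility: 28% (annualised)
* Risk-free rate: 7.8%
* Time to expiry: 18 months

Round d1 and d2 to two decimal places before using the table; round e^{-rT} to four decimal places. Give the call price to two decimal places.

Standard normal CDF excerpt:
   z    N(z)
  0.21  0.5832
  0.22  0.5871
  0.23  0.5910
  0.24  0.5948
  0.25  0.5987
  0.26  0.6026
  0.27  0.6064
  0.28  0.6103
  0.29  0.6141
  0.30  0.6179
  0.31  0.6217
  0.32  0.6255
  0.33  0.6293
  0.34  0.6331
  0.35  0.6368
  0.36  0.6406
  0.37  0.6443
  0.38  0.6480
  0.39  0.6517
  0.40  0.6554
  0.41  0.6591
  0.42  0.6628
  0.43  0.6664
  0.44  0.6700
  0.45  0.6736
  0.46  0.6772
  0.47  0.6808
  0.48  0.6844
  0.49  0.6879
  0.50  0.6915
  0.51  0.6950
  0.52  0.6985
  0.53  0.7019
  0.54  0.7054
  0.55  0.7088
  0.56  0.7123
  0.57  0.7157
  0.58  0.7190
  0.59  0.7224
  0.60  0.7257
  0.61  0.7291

σ√T = 0.28·√1.5 = 0.3429
d₁ = [ln(412/404) + (0.078 + 0.28²/2)·1.5] / 0.3429 = [0.0196 + 0.1758] / 0.3429 = 0.5698 ≈ 0.57
d₂ = d₁ − σ√T = 0.5698 − 0.3429 = 0.2269 ≈ 0.23
exp(−rT) = exp(−0.078·1.5) = 0.8896
N(d₁) = N(0.57) = 0.7157;  N(d₂) = N(0.23) = 0.5910
C = 412·0.7157 − 404·0.8896·0.5910 = 294.8684 − 212.4045 = 82.4639

82.46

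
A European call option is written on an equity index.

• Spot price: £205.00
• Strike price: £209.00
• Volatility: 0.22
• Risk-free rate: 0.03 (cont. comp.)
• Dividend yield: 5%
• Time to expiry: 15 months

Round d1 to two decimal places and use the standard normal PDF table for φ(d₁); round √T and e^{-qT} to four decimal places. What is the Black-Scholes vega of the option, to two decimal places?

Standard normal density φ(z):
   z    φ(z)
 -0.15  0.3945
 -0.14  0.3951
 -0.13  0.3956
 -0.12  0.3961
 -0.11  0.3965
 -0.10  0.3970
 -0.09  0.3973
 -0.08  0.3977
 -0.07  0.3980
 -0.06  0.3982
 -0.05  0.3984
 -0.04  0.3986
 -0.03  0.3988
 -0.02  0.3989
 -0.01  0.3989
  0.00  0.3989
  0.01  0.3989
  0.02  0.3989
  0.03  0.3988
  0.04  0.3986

85.73

T = 1.25;  σ√T = 0.2460
ln(S/K) + (r − q + σ²/2)T = ln(205/209) + (0.03 − 0.05 + 0.22²/2)·1.25 = -0.0193 + 0.0052 = -0.0141
d₁ = -0.0141 / 0.2460 = -0.0572 ⇒ -0.06
√T = √1.25 = 1.1180
φ(d₁) = φ(-0.06) = 0.3982
exp(−qT) = exp(−0.05·1.25) = 0.9394
vega = S·exp(−qT)·φ(d₁)·√T = 205·0.9394·0.3982·1.1180 = 85.7329
(Call and put vega coincide under Black-Scholes.)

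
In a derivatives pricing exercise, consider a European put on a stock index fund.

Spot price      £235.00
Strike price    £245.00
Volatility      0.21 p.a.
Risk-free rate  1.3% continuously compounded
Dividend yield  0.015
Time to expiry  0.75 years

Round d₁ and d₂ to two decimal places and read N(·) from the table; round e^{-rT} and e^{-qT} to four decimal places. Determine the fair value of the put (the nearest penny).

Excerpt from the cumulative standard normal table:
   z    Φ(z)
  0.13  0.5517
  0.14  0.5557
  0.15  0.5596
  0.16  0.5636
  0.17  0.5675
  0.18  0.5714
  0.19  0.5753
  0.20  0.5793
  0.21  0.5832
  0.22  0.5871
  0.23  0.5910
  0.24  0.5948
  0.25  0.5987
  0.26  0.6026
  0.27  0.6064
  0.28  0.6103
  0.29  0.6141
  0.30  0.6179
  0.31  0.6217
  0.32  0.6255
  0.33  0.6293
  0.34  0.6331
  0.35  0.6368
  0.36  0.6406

T = 0.75;  σ√T = 0.1819
d₁ = [ln(235/245) + (0.013 − 0.015 + 0.21²/2)·0.75] / 0.1819 = [-0.0417 + 0.0150] / 0.1819 = -0.1465 which rounds to -0.15
d₂ = d₁ − σ√T = -0.1465 − 0.1819 = -0.3283 which rounds to -0.33
e^(−qT) = e^(−0.015·0.75) = 0.9888;  e^(−rT) = e^(−0.013·0.75) = 0.9903
P = 245·0.9903·N(0.33) − 235·0.9888·N(0.15) = 245·0.9903·0.6293 − 235·0.9888·0.5596 = 152.6830 − 130.0331 = 22.6498

£22.65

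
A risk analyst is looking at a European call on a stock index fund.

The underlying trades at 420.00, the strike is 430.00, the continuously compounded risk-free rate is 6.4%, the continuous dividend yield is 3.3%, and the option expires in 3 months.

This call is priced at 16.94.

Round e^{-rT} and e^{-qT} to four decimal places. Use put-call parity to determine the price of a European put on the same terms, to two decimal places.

23.55

e^(−qT) = e^(−0.033·0.25) = 0.9918;  e^(−rT) = e^(−0.064·0.25) = 0.9841
Put-call parity: C − P = S·e^(−qT) − K·e^(−rT) = 420·0.9918 − 430·0.9841 = 416.5560 − 423.1630 = -6.6070
P = C − (C − P) = 16.94 − (-6.6070) = 23.5470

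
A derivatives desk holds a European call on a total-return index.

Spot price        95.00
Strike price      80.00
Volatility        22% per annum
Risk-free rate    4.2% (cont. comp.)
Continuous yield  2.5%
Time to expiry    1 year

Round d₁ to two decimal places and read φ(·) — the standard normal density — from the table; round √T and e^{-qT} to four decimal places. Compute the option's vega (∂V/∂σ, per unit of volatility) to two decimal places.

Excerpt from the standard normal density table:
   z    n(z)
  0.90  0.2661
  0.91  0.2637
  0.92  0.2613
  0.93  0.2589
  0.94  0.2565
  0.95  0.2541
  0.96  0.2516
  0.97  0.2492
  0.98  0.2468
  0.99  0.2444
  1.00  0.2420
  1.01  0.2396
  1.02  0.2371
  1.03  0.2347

T = 1;  σ√T = 0.2200
d₁ = [ln(95/80) + (0.042 − 0.025 + 0.22²/2)·1] / 0.2200 = [0.1719 + 0.0412] / 0.2200 = 0.9684 ≈ 0.97
√T = √1 = 1.0000
φ(d₁) = φ(0.97) = 0.2492
exp(−qT) = exp(−0.025·1) = 0.9753
vega = S·exp(−qT)·φ(d₁)·√T = 95·0.9753·0.2492·1.0000 = 23.0893

23.09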